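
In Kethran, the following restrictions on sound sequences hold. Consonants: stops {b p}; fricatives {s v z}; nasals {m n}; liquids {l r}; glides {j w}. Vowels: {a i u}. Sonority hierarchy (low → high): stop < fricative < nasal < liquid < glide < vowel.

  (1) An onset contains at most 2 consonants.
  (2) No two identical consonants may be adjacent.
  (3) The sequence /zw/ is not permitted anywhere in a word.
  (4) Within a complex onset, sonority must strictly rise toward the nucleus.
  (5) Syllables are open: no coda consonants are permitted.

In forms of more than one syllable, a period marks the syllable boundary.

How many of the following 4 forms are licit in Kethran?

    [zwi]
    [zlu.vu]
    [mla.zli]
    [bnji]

2

[zwi] — violates constraint 3: contains banned sequence /zw/ → illicit
[zlu.vu] — σ1 onset /zl/ (2→4 rises), coda /∅/ ok; σ2 onset /v/, coda /∅/ ok → licit
[mla.zli] — σ1 onset /ml/ (3→4 rises), coda /∅/ ok; σ2 onset /zl/ (2→4 rises), coda /∅/ ok → licit
[bnji] — violates constraint 1: syllable 1 onset /bnj/ has 3 consonants (> 2) → illicit
Licit: [zlu.vu], [mla.zli] → 2.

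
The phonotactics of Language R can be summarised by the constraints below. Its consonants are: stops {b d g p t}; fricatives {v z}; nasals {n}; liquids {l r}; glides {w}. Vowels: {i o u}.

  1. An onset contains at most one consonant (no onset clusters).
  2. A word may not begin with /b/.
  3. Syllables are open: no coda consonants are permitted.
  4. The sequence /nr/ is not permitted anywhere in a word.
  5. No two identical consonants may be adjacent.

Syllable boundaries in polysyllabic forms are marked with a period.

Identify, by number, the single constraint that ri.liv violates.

3

ri.liv: syllable 2 coda /v/ has 1 consonant (> 0).
This is a violation of constraint 3: "Syllables are open: no coda consonants are permitted."
The remaining constraints (1, 2, 4, 5) are satisfied.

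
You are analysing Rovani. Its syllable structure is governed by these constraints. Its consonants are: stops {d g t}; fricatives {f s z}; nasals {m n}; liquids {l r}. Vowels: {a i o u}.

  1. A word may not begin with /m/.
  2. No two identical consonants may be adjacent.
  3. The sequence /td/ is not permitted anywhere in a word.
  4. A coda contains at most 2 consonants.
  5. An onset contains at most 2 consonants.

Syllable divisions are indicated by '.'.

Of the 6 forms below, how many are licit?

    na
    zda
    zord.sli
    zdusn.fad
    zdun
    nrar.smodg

6

na — σ1 onset /n/, coda /∅/ ok → licit
zda — σ1 onset /zd/ (2C), coda /∅/ ok → licit
zord.sli — σ1 onset /z/, coda /rd/ (2C) ok; σ2 onset /sl/ (2C), coda /∅/ ok → licit
zdusn.fad — σ1 onset /zd/ (2C), coda /sn/ (2C) ok; σ2 onset /f/, coda /d/ ok → licit
zdun — σ1 onset /zd/ (2C), coda /n/ ok → licit
nrar.smodg — σ1 onset /nr/ (2C), coda /r/ ok; σ2 onset /sm/ (2C), coda /dg/ (2C) ok → licit
Licit: na, zda, zord.sli, zdusn.fad, zdun, nrar.smodg → 6.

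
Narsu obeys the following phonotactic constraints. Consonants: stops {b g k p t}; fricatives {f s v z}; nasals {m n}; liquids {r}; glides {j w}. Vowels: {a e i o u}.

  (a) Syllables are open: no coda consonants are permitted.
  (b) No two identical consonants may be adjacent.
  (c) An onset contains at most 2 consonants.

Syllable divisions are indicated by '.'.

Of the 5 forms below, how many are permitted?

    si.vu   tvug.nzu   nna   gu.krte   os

1

si.vu — σ1 onset /s/, coda /∅/ ok; σ2 onset /v/, coda /∅/ ok → permitted
tvug.nzu — violates constraint (a): syllable 1 coda /g/ has 1 consonant (> 0) → not permitted
nna — violates constraint (b): adjacent identical consonants /nn/ → not permitted
gu.krte — violates constraint (c): syllable 2 onset /krt/ has 3 consonants (> 2) → not permitted
os — violates constraint (a): syllable 1 coda /s/ has 1 consonant (> 0) → not permitted
Permitted: si.vu → 1.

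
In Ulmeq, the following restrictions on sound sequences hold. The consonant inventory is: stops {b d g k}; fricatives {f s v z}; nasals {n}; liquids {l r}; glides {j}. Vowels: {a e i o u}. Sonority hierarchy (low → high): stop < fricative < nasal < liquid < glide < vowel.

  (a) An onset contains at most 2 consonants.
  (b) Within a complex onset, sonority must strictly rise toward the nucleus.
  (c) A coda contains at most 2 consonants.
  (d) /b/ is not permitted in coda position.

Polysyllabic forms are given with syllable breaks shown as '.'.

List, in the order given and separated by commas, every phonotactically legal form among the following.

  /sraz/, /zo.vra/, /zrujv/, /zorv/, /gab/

/sraz/, /zo.vra/, /zrujv/, /zorv/

/sraz/ — σ1 onset /sr/ (2→4 rises), coda /z/ ok → phonotactically legal
/zo.vra/ — σ1 onset /z/, coda /∅/ ok; σ2 onset /vr/ (2→4 rises), coda /∅/ ok → phonotactically legal
/zrujv/ — σ1 onset /zr/ (2→4 rises), coda /jv/ (2C) ok → phonotactically legal
/zorv/ — σ1 onset /z/, coda /rv/ (2C) ok → phonotactically legal
/gab/ — violates constraint (d): syllable 1 coda contains /b/ → phonotactically illegal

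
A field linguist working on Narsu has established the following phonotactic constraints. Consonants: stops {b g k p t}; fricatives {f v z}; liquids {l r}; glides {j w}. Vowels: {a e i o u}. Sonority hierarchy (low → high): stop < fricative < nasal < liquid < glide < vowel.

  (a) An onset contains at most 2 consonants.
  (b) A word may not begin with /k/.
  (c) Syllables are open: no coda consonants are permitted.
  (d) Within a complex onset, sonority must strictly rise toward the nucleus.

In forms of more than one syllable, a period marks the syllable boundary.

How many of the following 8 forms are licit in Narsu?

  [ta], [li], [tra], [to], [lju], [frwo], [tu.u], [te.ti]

7

[ta] — σ1 onset /t/, coda /∅/ ok → licit
[li] — σ1 onset /l/, coda /∅/ ok → licit
[tra] — σ1 onset /tr/ (1→4 rises), coda /∅/ ok → licit
[to] — σ1 onset /t/, coda /∅/ ok → licit
[lju] — σ1 onset /lj/ (4→5 rises), coda /∅/ ok → licit
[frwo] — violates constraint (a): syllable 1 onset /frw/ has 3 consonants (> 2) → illicit
[tu.u] — σ1 onset /t/, coda /∅/ ok; σ2 onset /∅/, coda /∅/ ok → licit
[te.ti] — σ1 onset /t/, coda /∅/ ok; σ2 onset /t/, coda /∅/ ok → licit
Licit: [ta], [li], [tra], [to], [lju], [tu.u], [te.ti] → 7.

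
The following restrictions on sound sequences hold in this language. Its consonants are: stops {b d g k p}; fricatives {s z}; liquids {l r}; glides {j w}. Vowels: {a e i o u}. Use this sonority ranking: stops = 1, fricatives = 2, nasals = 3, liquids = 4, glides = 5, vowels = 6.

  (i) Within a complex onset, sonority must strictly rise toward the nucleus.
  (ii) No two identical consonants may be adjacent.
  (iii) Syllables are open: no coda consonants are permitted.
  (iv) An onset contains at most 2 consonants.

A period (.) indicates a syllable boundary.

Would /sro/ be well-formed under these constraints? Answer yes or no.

yes

/sro/ — σ1 onset /sr/ (2→4 rises), coda /∅/ ok → well-formed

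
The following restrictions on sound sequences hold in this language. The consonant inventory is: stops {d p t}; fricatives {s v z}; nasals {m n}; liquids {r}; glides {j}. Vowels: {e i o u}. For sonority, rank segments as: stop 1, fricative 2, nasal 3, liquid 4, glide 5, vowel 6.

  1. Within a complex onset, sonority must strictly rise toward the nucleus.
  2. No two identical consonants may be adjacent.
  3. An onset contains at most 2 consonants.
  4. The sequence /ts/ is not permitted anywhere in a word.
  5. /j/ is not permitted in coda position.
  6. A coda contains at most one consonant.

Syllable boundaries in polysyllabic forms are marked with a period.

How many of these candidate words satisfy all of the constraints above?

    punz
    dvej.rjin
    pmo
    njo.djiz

punz — violates constraint 6: syllable 1 coda /nz/ has 2 consonants (> 1) → not permitted
dvej.rjin — violates constraint 5: syllable 1 coda contains /j/ → not permitted
pmo — σ1 onset /pm/ (1→3 rises), coda /∅/ ok → permitted
njo.djiz — σ1 onset /nj/ (3→5 rises), coda /∅/ ok; σ2 onset /dj/ (1→5 rises), coda /z/ ok → permitted
Permitted: pmo, njo.djiz → 2.

2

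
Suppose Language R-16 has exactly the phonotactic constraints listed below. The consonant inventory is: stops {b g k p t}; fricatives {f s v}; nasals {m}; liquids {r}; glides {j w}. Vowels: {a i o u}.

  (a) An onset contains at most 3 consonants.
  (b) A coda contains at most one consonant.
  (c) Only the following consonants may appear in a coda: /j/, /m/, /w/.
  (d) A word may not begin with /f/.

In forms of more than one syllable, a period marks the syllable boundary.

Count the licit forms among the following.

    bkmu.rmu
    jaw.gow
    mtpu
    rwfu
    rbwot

4

bkmu.rmu — σ1 onset /bkm/ (3C), coda /∅/ ok; σ2 onset /rm/ (2C), coda /∅/ ok → licit
jaw.gow — σ1 onset /j/, coda /w/ ok; σ2 onset /g/, coda /w/ ok → licit
mtpu — σ1 onset /mtp/ (3C), coda /∅/ ok → licit
rwfu — σ1 onset /rwf/ (3C), coda /∅/ ok → licit
rbwot — violates constraint (c): syllable 1 coda contains /t/, which is not a licensed coda consonant → illicit
Licit: bkmu.rmu, jaw.gow, mtpu, rwfu → 4.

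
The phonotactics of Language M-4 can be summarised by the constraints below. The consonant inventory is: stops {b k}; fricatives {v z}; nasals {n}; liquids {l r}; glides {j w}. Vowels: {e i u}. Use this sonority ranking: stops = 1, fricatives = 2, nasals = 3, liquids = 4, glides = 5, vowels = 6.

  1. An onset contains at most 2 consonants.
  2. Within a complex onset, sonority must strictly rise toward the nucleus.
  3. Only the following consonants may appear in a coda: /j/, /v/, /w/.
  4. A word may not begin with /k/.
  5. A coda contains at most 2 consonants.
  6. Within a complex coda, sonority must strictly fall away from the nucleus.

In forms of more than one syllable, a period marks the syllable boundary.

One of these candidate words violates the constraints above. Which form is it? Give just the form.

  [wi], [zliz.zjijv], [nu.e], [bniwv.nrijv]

[zliz.zjijv]

[wi] — σ1 onset /w/, coda /∅/ ok → well-formed
[zliz.zjijv] — violates constraint 3: syllable 1 coda contains /z/, which is not a licensed coda consonant → ill-formed
[nu.e] — σ1 onset /n/, coda /∅/ ok; σ2 onset /∅/, coda /∅/ ok → well-formed
[bniwv.nrijv] — σ1 onset /bn/ (1→3 rises), coda /wv/ (5→2 falls) ok; σ2 onset /nr/ (3→4 rises), coda /jv/ (5→2 falls) ok → well-formed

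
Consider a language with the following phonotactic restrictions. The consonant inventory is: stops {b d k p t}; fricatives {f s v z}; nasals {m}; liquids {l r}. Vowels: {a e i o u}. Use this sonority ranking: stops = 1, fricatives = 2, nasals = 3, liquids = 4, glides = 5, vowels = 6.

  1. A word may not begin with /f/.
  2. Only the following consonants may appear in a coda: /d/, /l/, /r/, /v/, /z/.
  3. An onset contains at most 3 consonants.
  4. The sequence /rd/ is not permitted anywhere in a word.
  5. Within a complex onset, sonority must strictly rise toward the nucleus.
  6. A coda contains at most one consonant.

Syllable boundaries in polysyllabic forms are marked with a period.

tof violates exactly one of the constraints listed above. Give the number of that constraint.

2

tof: syllable 1 coda contains /f/, which is not a licensed coda consonant.
This is a violation of constraint 2: "Only the following consonants may appear in a coda: /d/, /l/, /r/, /v/, /z/."
The remaining constraints (1, 3, 4, 5, 6) are satisfied.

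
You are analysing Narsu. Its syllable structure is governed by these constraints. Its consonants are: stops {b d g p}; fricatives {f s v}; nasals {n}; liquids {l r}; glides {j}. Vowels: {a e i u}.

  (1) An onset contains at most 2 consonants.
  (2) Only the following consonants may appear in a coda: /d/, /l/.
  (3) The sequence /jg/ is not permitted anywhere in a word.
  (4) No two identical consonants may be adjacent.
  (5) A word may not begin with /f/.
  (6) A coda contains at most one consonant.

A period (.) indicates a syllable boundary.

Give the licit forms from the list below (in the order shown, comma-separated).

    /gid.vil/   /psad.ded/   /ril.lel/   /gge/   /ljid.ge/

/gid.vil/, /ljid.ge/

/gid.vil/ — σ1 onset /g/, coda /d/ ok; σ2 onset /v/, coda /l/ ok → licit
/psad.ded/ — violates constraint 4: adjacent identical consonants /dd/ → illicit
/ril.lel/ — violates constraint 4: adjacent identical consonants /ll/ → illicit
/gge/ — violates constraint 4: adjacent identical consonants /gg/ → illicit
/ljid.ge/ — σ1 onset /lj/ (2C), coda /d/ ok; σ2 onset /g/, coda /∅/ ok → licit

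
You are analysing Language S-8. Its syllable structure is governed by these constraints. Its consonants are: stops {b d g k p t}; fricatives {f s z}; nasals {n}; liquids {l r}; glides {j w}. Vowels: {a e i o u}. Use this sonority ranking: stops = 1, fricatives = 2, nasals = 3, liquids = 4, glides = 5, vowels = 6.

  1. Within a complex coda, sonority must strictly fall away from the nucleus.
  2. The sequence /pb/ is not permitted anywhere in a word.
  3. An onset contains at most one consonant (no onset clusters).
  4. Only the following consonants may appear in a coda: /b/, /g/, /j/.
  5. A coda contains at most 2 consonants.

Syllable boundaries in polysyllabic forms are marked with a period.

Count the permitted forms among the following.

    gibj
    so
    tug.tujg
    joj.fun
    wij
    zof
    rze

3

gibj — violates constraint 1: syllable 1 coda /bj/: /b/ (stop, 1) → /j/ (glide, 5) does not fall → not permitted
so — σ1 onset /s/, coda /∅/ ok → permitted
tug.tujg — σ1 onset /t/, coda /g/ ok; σ2 onset /t/, coda /jg/ (5→1 falls) ok → permitted
joj.fun — violates constraint 4: syllable 2 coda contains /n/, which is not a licensed coda consonant → not permitted
wij — σ1 onset /w/, coda /j/ ok → permitted
zof — violates constraint 4: syllable 1 coda contains /f/, which is not a licensed coda consonant → not permitted
rze — violates constraint 3: syllable 1 onset /rz/ has 2 consonants (> 1) → not permitted
Permitted: so, tug.tujg, wij → 3.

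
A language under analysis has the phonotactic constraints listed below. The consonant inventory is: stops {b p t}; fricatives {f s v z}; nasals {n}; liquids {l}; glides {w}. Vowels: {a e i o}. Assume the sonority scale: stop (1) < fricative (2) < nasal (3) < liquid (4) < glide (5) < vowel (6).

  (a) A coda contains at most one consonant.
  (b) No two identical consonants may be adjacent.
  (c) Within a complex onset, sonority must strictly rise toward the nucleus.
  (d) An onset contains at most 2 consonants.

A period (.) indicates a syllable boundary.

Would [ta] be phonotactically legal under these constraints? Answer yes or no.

[ta] — σ1 onset /t/, coda /∅/ ok → phonotactically legal

yes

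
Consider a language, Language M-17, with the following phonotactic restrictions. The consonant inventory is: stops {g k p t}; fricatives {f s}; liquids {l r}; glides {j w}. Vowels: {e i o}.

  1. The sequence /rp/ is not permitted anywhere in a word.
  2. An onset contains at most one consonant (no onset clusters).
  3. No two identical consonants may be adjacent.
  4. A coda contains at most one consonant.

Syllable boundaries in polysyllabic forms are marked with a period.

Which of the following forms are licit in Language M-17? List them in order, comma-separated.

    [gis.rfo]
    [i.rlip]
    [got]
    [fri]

[got]

[gis.rfo] — violates constraint 2: syllable 2 onset /rf/ has 2 consonants (> 1) → illicit
[i.rlip] — violates constraint 2: syllable 2 onset /rl/ has 2 consonants (> 1) → illicit
[got] — σ1 onset /g/, coda /t/ ok → licit
[fri] — violates constraint 2: syllable 1 onset /fr/ has 2 consonants (> 1) → illicit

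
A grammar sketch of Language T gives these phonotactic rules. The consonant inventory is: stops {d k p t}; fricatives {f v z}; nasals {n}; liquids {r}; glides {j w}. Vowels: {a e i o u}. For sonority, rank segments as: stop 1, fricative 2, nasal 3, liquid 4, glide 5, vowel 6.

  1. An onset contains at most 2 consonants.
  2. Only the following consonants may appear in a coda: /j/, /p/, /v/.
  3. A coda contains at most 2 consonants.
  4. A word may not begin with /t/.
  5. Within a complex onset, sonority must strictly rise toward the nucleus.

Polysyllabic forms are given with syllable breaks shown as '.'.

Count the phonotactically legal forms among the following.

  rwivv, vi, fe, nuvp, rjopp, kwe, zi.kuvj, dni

rwivv — σ1 onset /rw/ (4→5 rises), coda /vv/ (2C) ok → phonotactically legal
vi — σ1 onset /v/, coda /∅/ ok → phonotactically legal
fe — σ1 onset /f/, coda /∅/ ok → phonotactically legal
nuvp — σ1 onset /n/, coda /vp/ (2C) ok → phonotactically legal
rjopp — σ1 onset /rj/ (4→5 rises), coda /pp/ (2C) ok → phonotactically legal
kwe — σ1 onset /kw/ (1→5 rises), coda /∅/ ok → phonotactically legal
zi.kuvj — σ1 onset /z/, coda /∅/ ok; σ2 onset /k/, coda /vj/ (2C) ok → phonotactically legal
dni — σ1 onset /dn/ (1→3 rises), coda /∅/ ok → phonotactically legal
Phonotactically legal: rwivv, vi, fe, nuvp, rjopp, kwe, zi.kuvj, dni → 8.

8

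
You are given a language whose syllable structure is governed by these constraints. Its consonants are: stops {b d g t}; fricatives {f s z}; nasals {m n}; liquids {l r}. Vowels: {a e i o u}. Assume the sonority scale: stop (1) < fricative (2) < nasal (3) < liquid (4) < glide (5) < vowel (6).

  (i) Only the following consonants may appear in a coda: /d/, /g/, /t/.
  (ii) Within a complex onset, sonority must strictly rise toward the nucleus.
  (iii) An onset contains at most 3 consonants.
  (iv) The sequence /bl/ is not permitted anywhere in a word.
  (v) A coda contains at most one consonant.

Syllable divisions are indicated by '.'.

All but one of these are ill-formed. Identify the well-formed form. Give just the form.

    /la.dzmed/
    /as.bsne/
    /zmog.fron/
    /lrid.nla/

/la.dzmed/

/la.dzmed/ — σ1 onset /l/, coda /∅/ ok; σ2 onset /dzm/ (1→2→3 rises), coda /d/ ok → well-formed
/as.bsne/ — violates constraint (i): syllable 1 coda contains /s/, which is not a licensed coda consonant → ill-formed
/zmog.fron/ — violates constraint (i): syllable 2 coda contains /n/, which is not a licensed coda consonant → ill-formed
/lrid.nla/ — violates constraint (ii): syllable 1 onset /lr/: /l/ (liquid, 4) → /r/ (liquid, 4) does not rise → ill-formed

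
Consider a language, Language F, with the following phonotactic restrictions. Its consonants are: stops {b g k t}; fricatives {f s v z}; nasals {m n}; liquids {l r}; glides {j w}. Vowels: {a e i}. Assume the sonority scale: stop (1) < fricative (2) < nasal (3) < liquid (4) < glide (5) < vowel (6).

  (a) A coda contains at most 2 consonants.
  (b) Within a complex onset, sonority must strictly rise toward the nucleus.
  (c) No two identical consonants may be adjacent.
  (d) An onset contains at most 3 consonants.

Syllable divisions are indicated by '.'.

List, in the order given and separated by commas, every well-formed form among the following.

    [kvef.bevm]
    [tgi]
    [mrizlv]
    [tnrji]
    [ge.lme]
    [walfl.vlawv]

[kvef.bevm] — σ1 onset /kv/ (1→2 rises), coda /f/ ok; σ2 onset /b/, coda /vm/ (2C) ok → well-formed
[tgi] — violates constraint (b): syllable 1 onset /tg/: /t/ (stop, 1) → /g/ (stop, 1) does not rise → ill-formed
[mrizlv] — violates constraint (a): syllable 1 coda /zlv/ has 3 consonants (> 2) → ill-formed
[tnrji] — violates constraint (d): syllable 1 onset /tnrj/ has 4 consonants (> 3) → ill-formed
[ge.lme] — violates constraint (b): syllable 2 onset /lm/: /l/ (liquid, 4) → /m/ (nasal, 3) does not rise → ill-formed
[walfl.vlawv] — violates constraint (a): syllable 1 coda /lfl/ has 3 consonants (> 2) → ill-formed

[kvef.bevm]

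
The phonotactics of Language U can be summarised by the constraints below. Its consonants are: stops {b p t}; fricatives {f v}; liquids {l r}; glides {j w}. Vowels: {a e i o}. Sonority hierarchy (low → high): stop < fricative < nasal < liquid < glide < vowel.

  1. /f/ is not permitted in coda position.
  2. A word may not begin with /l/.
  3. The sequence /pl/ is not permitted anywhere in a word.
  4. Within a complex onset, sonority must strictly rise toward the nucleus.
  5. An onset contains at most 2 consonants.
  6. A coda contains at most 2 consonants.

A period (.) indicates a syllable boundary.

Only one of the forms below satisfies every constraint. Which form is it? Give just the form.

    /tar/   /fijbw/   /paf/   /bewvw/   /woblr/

/tar/

/tar/ — σ1 onset /t/, coda /r/ ok → phonotactically legal
/fijbw/ — violates constraint 6: syllable 1 coda /jbw/ has 3 consonants (> 2) → phonotactically illegal
/paf/ — violates constraint 1: syllable 1 coda contains /f/ → phonotactically illegal
/bewvw/ — violates constraint 6: syllable 1 coda /wvw/ has 3 consonants (> 2) → phonotactically illegal
/woblr/ — violates constraint 6: syllable 1 coda /blr/ has 3 consonants (> 2) → phonotactically illegal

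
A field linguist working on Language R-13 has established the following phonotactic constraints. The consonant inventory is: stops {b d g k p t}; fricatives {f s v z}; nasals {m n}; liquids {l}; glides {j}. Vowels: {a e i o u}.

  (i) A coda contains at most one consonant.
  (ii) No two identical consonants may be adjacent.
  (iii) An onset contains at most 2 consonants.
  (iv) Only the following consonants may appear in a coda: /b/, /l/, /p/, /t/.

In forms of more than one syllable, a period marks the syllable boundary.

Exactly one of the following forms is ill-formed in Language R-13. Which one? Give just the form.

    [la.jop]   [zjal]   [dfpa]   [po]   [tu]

[la.jop] — σ1 onset /l/, coda /∅/ ok; σ2 onset /j/, coda /p/ ok → well-formed
[zjal] — σ1 onset /zj/ (2C), coda /l/ ok → well-formed
[dfpa] — violates constraint (iii): syllable 1 onset /dfp/ has 3 consonants (> 2) → ill-formed
[po] — σ1 onset /p/, coda /∅/ ok → well-formed
[tu] — σ1 onset /t/, coda /∅/ ok → well-formed

[dfpa]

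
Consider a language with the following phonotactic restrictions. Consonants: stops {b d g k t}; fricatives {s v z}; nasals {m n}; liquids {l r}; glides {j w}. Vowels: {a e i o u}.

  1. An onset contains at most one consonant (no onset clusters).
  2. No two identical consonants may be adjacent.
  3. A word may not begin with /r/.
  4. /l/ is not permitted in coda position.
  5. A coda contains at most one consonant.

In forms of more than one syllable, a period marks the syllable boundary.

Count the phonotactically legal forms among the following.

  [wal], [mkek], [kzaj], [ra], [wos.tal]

[wal] — violates constraint 4: syllable 1 coda contains /l/ → phonotactically illegal
[mkek] — violates constraint 1: syllable 1 onset /mk/ has 2 consonants (> 1) → phonotactically illegal
[kzaj] — violates constraint 1: syllable 1 onset /kz/ has 2 consonants (> 1) → phonotactically illegal
[ra] — violates constraint 3: word begins with /r/ → phonotactically illegal
[wos.tal] — violates constraint 4: syllable 2 coda contains /l/ → phonotactically illegal
No form is phonotactically legal → 0.

0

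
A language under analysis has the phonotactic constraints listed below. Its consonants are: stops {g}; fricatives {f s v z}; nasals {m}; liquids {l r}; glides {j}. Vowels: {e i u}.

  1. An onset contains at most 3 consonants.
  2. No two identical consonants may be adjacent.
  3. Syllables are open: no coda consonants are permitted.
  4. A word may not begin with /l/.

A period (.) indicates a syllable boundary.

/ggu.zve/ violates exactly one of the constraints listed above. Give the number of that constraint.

2

/ggu.zve/: adjacent identical consonants /gg/.
This is a violation of constraint 2: "No two identical consonants may be adjacent."
The remaining constraints (1, 3, 4) are satisfied.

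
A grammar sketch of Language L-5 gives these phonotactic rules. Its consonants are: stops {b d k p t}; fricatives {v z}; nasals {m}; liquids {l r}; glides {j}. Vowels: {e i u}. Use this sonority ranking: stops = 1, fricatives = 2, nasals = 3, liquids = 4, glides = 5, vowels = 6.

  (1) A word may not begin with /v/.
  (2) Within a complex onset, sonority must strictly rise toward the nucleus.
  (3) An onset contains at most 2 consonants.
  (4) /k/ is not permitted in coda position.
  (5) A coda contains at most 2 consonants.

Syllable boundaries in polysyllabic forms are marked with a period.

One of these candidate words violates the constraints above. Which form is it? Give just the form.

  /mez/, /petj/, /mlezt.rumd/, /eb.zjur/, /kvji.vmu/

/kvji.vmu/

/mez/ — σ1 onset /m/, coda /z/ ok → licit
/petj/ — σ1 onset /p/, coda /tj/ (2C) ok → licit
/mlezt.rumd/ — σ1 onset /ml/ (3→4 rises), coda /zt/ (2C) ok; σ2 onset /r/, coda /md/ (2C) ok → licit
/eb.zjur/ — σ1 onset /∅/, coda /b/ ok; σ2 onset /zj/ (2→5 rises), coda /r/ ok → licit
/kvji.vmu/ — violates constraint 3: syllable 1 onset /kvj/ has 3 consonants (> 2) → illicit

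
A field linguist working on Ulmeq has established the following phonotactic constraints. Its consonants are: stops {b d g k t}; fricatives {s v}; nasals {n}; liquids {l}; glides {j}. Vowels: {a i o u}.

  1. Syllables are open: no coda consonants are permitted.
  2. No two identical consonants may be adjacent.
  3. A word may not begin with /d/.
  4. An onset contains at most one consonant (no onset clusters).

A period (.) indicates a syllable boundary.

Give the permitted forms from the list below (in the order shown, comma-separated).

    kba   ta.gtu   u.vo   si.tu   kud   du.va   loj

u.vo, si.tu

kba — violates constraint 4: syllable 1 onset /kb/ has 2 consonants (> 1) → not permitted
ta.gtu — violates constraint 4: syllable 2 onset /gt/ has 2 consonants (> 1) → not permitted
u.vo — σ1 onset /∅/, coda /∅/ ok; σ2 onset /v/, coda /∅/ ok → permitted
si.tu — σ1 onset /s/, coda /∅/ ok; σ2 onset /t/, coda /∅/ ok → permitted
kud — violates constraint 1: syllable 1 coda /d/ has 1 consonant (> 0) → not permitted
du.va — violates constraint 3: word begins with /d/ → not permitted
loj — violates constraint 1: syllable 1 coda /j/ has 1 consonant (> 0) → not permitted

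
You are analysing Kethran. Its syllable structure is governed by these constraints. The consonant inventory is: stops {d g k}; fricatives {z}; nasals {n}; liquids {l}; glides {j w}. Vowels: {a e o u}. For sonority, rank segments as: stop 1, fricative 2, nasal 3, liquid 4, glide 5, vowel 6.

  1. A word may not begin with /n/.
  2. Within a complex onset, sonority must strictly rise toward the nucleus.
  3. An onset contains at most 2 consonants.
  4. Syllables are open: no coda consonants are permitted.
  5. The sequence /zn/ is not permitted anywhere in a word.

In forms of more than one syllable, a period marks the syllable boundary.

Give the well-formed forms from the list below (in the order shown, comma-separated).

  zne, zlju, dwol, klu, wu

zne — violates constraint 5: contains banned sequence /zn/ → ill-formed
zlju — violates constraint 3: syllable 1 onset /zlj/ has 3 consonants (> 2) → ill-formed
dwol — violates constraint 4: syllable 1 coda /l/ has 1 consonant (> 0) → ill-formed
klu — σ1 onset /kl/ (1→4 rises), coda /∅/ ok → well-formed
wu — σ1 onset /w/, coda /∅/ ok → well-formed

klu, wu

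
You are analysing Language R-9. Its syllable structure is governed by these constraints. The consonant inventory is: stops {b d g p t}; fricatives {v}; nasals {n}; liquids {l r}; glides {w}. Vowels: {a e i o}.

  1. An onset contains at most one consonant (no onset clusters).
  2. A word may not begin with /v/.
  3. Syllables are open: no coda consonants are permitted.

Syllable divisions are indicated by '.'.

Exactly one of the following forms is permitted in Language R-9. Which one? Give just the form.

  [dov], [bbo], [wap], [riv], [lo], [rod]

[lo]

[dov] — violates constraint 3: syllable 1 coda /v/ has 1 consonant (> 0) → not permitted
[bbo] — violates constraint 1: syllable 1 onset /bb/ has 2 consonants (> 1) → not permitted
[wap] — violates constraint 3: syllable 1 coda /p/ has 1 consonant (> 0) → not permitted
[riv] — violates constraint 3: syllable 1 coda /v/ has 1 consonant (> 0) → not permitted
[lo] — σ1 onset /l/, coda /∅/ ok → permitted
[rod] — violates constraint 3: syllable 1 coda /d/ has 1 consonant (> 0) → not permitted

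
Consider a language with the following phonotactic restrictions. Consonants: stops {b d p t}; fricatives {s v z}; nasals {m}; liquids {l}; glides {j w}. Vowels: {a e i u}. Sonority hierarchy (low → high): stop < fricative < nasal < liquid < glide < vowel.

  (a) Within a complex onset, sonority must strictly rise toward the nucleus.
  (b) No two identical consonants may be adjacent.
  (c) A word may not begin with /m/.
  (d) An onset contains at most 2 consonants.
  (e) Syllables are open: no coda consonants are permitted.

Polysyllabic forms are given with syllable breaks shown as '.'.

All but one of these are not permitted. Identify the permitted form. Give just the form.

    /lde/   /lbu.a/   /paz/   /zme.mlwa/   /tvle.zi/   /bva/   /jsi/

/bva/

/lde/ — violates constraint (a): syllable 1 onset /ld/: /l/ (liquid, 4) → /d/ (stop, 1) does not rise → not permitted
/lbu.a/ — violates constraint (a): syllable 1 onset /lb/: /l/ (liquid, 4) → /b/ (stop, 1) does not rise → not permitted
/paz/ — violates constraint (e): syllable 1 coda /z/ has 1 consonant (> 0) → not permitted
/zme.mlwa/ — violates constraint (d): syllable 2 onset /mlw/ has 3 consonants (> 2) → not permitted
/tvle.zi/ — violates constraint (d): syllable 1 onset /tvl/ has 3 consonants (> 2) → not permitted
/bva/ — σ1 onset /bv/ (1→2 rises), coda /∅/ ok → permitted
/jsi/ — violates constraint (a): syllable 1 onset /js/: /j/ (glide, 5) → /s/ (fricative, 2) does not rise → not permitted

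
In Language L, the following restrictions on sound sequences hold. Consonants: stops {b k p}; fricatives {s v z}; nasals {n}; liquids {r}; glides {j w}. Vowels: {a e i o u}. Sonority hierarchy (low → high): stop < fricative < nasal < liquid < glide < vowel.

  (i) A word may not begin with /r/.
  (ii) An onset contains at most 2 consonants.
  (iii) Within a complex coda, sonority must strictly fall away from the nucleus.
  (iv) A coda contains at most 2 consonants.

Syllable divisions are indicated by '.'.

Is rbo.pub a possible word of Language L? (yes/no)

no

rbo.pub — violates constraint (i): word begins with /r/ → phonotactically illegal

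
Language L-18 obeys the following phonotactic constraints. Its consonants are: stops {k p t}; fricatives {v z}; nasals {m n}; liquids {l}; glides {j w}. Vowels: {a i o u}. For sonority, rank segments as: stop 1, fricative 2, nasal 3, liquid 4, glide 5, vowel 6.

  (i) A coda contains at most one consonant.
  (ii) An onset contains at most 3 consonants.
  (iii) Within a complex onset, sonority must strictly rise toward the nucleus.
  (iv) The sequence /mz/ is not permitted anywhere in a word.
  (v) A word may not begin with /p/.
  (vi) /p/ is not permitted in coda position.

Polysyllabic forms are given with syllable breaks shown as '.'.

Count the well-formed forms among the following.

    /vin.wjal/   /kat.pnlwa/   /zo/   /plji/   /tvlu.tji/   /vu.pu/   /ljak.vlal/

/vin.wjal/ — violates constraint (iii): syllable 2 onset /wj/: /w/ (glide, 5) → /j/ (glide, 5) does not rise → ill-formed
/kat.pnlwa/ — violates constraint (ii): syllable 2 onset /pnlw/ has 4 consonants (> 3) → ill-formed
/zo/ — σ1 onset /z/, coda /∅/ ok → well-formed
/plji/ — violates constraint (v): word begins with /p/ → ill-formed
/tvlu.tji/ — σ1 onset /tvl/ (1→2→4 rises), coda /∅/ ok; σ2 onset /tj/ (1→5 rises), coda /∅/ ok → well-formed
/vu.pu/ — σ1 onset /v/, coda /∅/ ok; σ2 onset /p/, coda /∅/ ok → well-formed
/ljak.vlal/ — σ1 onset /lj/ (4→5 rises), coda /k/ ok; σ2 onset /vl/ (2→4 rises), coda /l/ ok → well-formed
Well-formed: /zo/, /tvlu.tji/, /vu.pu/, /ljak.vlal/ → 4.

4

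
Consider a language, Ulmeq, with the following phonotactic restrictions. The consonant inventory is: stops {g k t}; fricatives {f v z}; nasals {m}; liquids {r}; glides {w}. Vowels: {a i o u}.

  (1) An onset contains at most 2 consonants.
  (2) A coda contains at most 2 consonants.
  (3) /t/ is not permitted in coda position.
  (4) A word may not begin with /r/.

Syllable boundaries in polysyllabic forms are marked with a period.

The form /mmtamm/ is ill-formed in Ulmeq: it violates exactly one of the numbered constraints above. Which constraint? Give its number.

1

/mmtamm/: syllable 1 onset /mmt/ has 3 consonants (> 2).
This is a violation of constraint 1: "An onset contains at most 2 consonants."
The remaining constraints (2, 3, 4) are satisfied.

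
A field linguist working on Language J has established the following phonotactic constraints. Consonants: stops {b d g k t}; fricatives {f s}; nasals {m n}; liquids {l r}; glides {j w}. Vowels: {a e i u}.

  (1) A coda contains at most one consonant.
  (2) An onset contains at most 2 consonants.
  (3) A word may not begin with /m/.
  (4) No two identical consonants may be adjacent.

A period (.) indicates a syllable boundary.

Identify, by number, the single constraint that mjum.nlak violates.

3

mjum.nlak: word begins with /m/.
This is a violation of constraint 3: "A word may not begin with /m/."
The remaining constraints (1, 2, 4) are satisfied.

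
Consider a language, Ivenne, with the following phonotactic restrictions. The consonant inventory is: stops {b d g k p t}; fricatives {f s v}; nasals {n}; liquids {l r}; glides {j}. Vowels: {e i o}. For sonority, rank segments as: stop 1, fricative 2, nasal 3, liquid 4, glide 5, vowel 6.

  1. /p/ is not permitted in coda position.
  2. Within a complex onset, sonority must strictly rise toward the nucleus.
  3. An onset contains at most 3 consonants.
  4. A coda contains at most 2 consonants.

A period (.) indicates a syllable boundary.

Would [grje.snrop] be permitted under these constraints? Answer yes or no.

[grje.snrop] — violates constraint 1: syllable 2 coda contains /p/ → not permitted

no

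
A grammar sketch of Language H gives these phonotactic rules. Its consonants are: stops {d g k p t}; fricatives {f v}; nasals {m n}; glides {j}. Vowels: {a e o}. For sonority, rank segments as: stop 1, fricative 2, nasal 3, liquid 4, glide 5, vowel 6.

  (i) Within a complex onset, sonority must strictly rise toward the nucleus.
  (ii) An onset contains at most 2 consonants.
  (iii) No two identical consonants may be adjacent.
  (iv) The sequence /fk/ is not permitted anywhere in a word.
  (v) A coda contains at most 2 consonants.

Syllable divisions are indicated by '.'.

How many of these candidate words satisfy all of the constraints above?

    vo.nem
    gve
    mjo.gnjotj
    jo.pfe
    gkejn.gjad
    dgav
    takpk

3

vo.nem — σ1 onset /v/, coda /∅/ ok; σ2 onset /n/, coda /m/ ok → permitted
gve — σ1 onset /gv/ (1→2 rises), coda /∅/ ok → permitted
mjo.gnjotj — violates constraint (ii): syllable 2 onset /gnj/ has 3 consonants (> 2) → not permitted
jo.pfe — σ1 onset /j/, coda /∅/ ok; σ2 onset /pf/ (1→2 rises), coda /∅/ ok → permitted
gkejn.gjad — violates constraint (i): syllable 1 onset /gk/: /g/ (stop, 1) → /k/ (stop, 1) does not rise → not permitted
dgav — violates constraint (i): syllable 1 onset /dg/: /d/ (stop, 1) → /g/ (stop, 1) does not rise → not permitted
takpk — violates constraint (v): syllable 1 coda /kpk/ has 3 consonants (> 2) → not permitted
Permitted: vo.nem, gve, jo.pfe → 3.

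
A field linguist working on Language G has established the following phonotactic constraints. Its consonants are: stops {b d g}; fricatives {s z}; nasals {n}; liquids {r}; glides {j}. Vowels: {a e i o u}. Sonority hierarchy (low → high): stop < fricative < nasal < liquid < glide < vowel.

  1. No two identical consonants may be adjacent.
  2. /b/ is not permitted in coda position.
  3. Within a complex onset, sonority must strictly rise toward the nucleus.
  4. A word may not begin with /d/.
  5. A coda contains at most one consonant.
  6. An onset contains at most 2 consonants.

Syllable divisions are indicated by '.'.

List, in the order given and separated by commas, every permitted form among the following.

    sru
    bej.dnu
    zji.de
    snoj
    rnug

sru — σ1 onset /sr/ (2→4 rises), coda /∅/ ok → permitted
bej.dnu — σ1 onset /b/, coda /j/ ok; σ2 onset /dn/ (1→3 rises), coda /∅/ ok → permitted
zji.de — σ1 onset /zj/ (2→5 rises), coda /∅/ ok; σ2 onset /d/, coda /∅/ ok → permitted
snoj — σ1 onset /sn/ (2→3 rises), coda /j/ ok → permitted
rnug — violates constraint 3: syllable 1 onset /rn/: /r/ (liquid, 4) → /n/ (nasal, 3) does not rise → not permitted

sru, bej.dnu, zji.de, snoj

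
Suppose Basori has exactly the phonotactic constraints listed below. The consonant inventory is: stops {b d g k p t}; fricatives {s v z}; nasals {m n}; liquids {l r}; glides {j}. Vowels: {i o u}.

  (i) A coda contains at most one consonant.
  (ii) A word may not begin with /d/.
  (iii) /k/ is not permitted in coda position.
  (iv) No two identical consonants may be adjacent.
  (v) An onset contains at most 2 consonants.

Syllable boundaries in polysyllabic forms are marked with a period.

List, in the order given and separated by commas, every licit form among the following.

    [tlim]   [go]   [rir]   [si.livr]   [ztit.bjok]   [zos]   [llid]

[tlim] — σ1 onset /tl/ (2C), coda /m/ ok → licit
[go] — σ1 onset /g/, coda /∅/ ok → licit
[rir] — σ1 onset /r/, coda /r/ ok → licit
[si.livr] — violates constraint (i): syllable 2 coda /vr/ has 2 consonants (> 1) → illicit
[ztit.bjok] — violates constraint (iii): syllable 2 coda contains /k/ → illicit
[zos] — σ1 onset /z/, coda /s/ ok → licit
[llid] — violates constraint (iv): adjacent identical consonants /ll/ → illicit

[tlim], [go], [rir], [zos]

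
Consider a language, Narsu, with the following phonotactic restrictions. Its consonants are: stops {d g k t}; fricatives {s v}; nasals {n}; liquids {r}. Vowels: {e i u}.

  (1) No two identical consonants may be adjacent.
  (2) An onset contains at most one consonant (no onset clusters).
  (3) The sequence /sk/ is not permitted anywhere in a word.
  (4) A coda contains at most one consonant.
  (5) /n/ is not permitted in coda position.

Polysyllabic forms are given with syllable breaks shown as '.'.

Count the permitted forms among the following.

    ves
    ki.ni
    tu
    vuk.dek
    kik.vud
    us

6

ves — σ1 onset /v/, coda /s/ ok → permitted
ki.ni — σ1 onset /k/, coda /∅/ ok; σ2 onset /n/, coda /∅/ ok → permitted
tu — σ1 onset /t/, coda /∅/ ok → permitted
vuk.dek — σ1 onset /v/, coda /k/ ok; σ2 onset /d/, coda /k/ ok → permitted
kik.vud — σ1 onset /k/, coda /k/ ok; σ2 onset /v/, coda /d/ ok → permitted
us — σ1 onset /∅/, coda /s/ ok → permitted
Permitted: ves, ki.ni, tu, vuk.dek, kik.vud, us → 6.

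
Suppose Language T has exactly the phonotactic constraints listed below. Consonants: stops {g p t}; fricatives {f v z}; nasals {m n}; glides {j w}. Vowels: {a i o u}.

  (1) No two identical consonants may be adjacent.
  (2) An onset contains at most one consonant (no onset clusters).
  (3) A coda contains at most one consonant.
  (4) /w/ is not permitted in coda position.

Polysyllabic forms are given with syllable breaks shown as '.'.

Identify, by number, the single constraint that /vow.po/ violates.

4

/vow.po/: syllable 1 coda contains /w/.
This is a violation of constraint 4: "/w/ is not permitted in coda position."
The remaining constraints (1, 2, 3) are satisfied.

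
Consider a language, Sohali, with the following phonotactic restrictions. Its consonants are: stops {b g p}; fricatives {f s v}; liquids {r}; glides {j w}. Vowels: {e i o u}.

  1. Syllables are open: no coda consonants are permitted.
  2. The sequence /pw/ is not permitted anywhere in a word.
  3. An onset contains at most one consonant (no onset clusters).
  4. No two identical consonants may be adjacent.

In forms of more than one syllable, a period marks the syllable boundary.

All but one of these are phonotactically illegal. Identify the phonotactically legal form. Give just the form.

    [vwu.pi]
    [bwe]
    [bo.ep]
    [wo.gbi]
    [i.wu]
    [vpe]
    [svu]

[vwu.pi] — violates constraint 3: syllable 1 onset /vw/ has 2 consonants (> 1) → phonotactically illegal
[bwe] — violates constraint 3: syllable 1 onset /bw/ has 2 consonants (> 1) → phonotactically illegal
[bo.ep] — violates constraint 1: syllable 2 coda /p/ has 1 consonant (> 0) → phonotactically illegal
[wo.gbi] — violates constraint 3: syllable 2 onset /gb/ has 2 consonants (> 1) → phonotactically illegal
[i.wu] — σ1 onset /∅/, coda /∅/ ok; σ2 onset /w/, coda /∅/ ok → phonotactically legal
[vpe] — violates constraint 3: syllable 1 onset /vp/ has 2 consonants (> 1) → phonotactically illegal
[svu] — violates constraint 3: syllable 1 onset /sv/ has 2 consonants (> 1) → phonotactically illegal

[i.wu]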